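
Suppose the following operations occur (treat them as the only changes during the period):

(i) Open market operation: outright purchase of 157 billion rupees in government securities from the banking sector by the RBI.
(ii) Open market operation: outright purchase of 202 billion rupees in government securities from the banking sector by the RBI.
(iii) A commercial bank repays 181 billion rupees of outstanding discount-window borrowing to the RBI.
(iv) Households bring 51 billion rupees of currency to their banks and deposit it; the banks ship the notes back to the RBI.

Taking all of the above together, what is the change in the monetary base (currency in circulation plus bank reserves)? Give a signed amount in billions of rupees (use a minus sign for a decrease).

+178 billion

RBI balance sheet:
  Assets:      Securities +359B, Loans to banks −181B
  Liabilities: Bank reserves +229B, Currency in circulation −51B
Commercial banking system:
  Assets:      Reserves at CB +229B, Securities −359B
  Liabilities: Checkable deposits +51B, Borrowings from CB −181B
Monetary base = currency + reserves: −51B + (+229B) = +178 billion.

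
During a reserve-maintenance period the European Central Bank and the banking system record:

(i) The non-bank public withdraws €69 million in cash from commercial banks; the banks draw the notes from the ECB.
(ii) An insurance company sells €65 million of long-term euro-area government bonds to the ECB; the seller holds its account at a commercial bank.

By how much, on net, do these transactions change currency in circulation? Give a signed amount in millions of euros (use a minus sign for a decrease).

+€69 million

ECB balance sheet:
  Assets:      Securities +€65M
  Liabilities: Bank reserves −€4M, Currency in circulation +€69M
So the change in currency in circulation is +€69 million.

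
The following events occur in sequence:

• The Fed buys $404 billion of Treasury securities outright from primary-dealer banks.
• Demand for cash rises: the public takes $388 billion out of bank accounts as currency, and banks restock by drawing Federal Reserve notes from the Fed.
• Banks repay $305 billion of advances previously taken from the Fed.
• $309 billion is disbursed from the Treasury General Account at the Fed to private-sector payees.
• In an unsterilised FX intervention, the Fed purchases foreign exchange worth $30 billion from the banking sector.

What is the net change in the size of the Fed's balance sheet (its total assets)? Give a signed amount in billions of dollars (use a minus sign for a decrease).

OMO purchase (from banks) $404 billion: a Fed asset is acquired → +$404B.
Currency withdrawal $388 billion: only the composition of liabilities changes → 0.
Discount-window repayment $305 billion: a Fed asset is shed → −$305B.
Government spending $309 billion: only the composition of liabilities changes → 0.
FX purchase $30 billion: a Fed asset is acquired → +$30B.
Net: 404 + 0 − 305 + 0 + 30 = +$129 billion.

+$129 billion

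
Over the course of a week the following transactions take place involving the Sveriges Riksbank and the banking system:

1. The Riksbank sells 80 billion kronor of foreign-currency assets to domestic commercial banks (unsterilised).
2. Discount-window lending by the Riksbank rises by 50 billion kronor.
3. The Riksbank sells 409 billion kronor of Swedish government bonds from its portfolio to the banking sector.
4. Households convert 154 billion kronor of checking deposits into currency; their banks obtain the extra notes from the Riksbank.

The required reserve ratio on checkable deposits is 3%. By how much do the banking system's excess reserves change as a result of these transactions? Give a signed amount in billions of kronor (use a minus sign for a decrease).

-588.38 billion

FX sale 80 billion kronor: reserves −80B, deposits 0.
Discount-window loan 50 billion kronor: reserves +50B, deposits 0.
OMO sale (to banks) 409 billion kronor: reserves −409B, deposits 0.
Currency withdrawal 154 billion kronor: reserves −154B, deposits −154B.
Totals: Δreserves = −593B, Δdeposits = −154B.
Δrequired reserves = 3% × −154B = −4.62B.
Δexcess reserves = Δreserves − Δrequired = −593B − (−4.62B) = -588.38 billion.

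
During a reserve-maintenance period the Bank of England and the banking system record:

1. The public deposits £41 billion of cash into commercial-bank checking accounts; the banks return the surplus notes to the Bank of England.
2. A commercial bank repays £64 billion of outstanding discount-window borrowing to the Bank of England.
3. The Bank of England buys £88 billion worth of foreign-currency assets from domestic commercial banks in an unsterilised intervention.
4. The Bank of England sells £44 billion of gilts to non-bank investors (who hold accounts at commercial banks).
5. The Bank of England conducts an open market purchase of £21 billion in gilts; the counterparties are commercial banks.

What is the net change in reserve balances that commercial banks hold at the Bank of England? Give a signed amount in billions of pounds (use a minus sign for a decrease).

Bank of England balance sheet:
  Assets:      Securities −£23B, Loans to banks −£64B, Foreign assets +£88B
  Liabilities: Bank reserves +£42B, Currency in circulation −£41B
So the change in reserve balances that commercial banks hold at the Bank of England is +£42 billion.

+£42 billion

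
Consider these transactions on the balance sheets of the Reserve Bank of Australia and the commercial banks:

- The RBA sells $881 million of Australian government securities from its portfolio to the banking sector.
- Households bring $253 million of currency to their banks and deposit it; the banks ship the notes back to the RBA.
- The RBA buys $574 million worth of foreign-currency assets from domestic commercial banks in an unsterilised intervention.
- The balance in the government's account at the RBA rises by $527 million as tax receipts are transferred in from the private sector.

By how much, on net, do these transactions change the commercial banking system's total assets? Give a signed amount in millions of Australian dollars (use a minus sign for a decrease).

-$274 million

OMO sale (to banks) $881 million: just an asset swap on bank balance sheets → 0.
Currency deposit $253 million: bank balance sheets expand → +$253M.
FX purchase $574 million: just an asset swap on bank balance sheets → 0.
Government account inflow $527 million: bank balance sheets shrink → −$527M.
Net: 0 + 253 + 0 − 527 = -$274 million.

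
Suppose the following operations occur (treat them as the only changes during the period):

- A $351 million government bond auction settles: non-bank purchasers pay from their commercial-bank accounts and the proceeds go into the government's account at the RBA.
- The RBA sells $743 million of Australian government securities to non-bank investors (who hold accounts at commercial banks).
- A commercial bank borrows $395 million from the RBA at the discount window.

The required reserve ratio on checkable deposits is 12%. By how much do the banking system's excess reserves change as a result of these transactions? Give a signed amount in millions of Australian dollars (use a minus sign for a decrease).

-$567.72 million

Government account inflow $351 million: reserves −$351M, deposits −$351M.
Asset sale (to non-banks) $743 million: reserves −$743M, deposits −$743M.
Discount-window loan $395 million: reserves +$395M, deposits 0.
Totals: Δreserves = −$699M, Δdeposits = −$1094M.
Δrequired reserves = 12% × −$1094M = −$131.28M.
Δexcess reserves = Δreserves − Δrequired = −$699M − (−$131.28M) = -$567.72 million.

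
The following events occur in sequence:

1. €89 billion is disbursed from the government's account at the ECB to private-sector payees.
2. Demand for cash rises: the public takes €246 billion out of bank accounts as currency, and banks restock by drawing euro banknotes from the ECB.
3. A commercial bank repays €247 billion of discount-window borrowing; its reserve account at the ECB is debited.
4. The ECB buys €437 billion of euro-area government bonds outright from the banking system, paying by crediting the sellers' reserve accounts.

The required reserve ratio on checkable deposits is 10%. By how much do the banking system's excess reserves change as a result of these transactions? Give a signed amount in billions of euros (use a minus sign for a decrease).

Government spending €89 billion: reserves +€89B, deposits +€89B.
Currency withdrawal €246 billion: reserves −€246B, deposits −€246B.
Discount-window repayment €247 billion: reserves −€247B, deposits 0.
OMO purchase (from banks) €437 billion: reserves +€437B, deposits 0.
Totals: Δreserves = +€33B, Δdeposits = −€157B.
Δrequired reserves = 10% × −€157B = −€15.7B.
Δexcess reserves = Δreserves − Δrequired = +€33B − (−€15.7B) = +€48.7 billion.

+€48.7 billion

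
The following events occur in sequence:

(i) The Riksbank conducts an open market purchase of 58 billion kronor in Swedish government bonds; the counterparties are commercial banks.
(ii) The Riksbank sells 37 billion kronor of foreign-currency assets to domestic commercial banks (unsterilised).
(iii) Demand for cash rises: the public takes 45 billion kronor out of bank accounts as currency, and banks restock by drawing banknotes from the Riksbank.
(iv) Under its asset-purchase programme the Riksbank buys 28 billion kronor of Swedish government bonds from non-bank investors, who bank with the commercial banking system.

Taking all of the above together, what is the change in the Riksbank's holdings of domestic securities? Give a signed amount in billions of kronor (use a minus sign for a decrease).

OMO purchase (from banks) 58 billion kronor: securities added to the Riksbank's portfolio → +58B.
FX sale 37 billion kronor: the Riksbank's securities portfolio is untouched → 0.
Currency withdrawal 45 billion kronor: the Riksbank's securities portfolio is untouched → 0.
Asset purchase (from non-banks) 28 billion kronor: securities added to the Riksbank's portfolio → +28B.
Net: 58 + 0 + 0 + 28 = +86 billion.

+86 billion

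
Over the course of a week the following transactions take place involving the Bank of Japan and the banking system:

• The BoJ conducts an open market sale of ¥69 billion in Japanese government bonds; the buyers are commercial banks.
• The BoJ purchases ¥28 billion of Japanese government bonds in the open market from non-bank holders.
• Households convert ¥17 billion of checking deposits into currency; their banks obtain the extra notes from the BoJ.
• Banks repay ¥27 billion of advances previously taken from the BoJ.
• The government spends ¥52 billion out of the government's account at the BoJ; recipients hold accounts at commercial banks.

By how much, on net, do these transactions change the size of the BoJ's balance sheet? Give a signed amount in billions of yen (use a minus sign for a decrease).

-¥68 billion

BoJ balance sheet:
  Assets:      Securities −¥41B, Loans to banks −¥27B
  Liabilities: Bank reserves −¥33B, Currency in circulation +¥17B, Government deposits −¥52B
Commercial banking system:
  Assets:      Reserves at CB −¥33B, Securities +¥69B
  Liabilities: Checkable deposits +¥63B, Borrowings from CB −¥27B
Change in total BoJ assets = -¥68 billion.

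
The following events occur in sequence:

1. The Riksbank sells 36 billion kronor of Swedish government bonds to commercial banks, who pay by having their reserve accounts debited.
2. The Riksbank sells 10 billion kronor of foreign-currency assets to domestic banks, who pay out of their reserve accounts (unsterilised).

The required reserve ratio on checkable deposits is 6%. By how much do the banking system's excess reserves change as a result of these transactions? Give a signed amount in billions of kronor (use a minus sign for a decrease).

OMO sale (to banks) 36 billion kronor: reserves −36B, deposits 0.
FX sale 10 billion kronor: reserves −10B, deposits 0.
Totals: Δreserves = −46B, Δdeposits = 0.
Δrequired reserves = 6% × 0 = 0.
Δexcess reserves = Δreserves − Δrequired = −46B − (0) = -46 billion.

-46 billion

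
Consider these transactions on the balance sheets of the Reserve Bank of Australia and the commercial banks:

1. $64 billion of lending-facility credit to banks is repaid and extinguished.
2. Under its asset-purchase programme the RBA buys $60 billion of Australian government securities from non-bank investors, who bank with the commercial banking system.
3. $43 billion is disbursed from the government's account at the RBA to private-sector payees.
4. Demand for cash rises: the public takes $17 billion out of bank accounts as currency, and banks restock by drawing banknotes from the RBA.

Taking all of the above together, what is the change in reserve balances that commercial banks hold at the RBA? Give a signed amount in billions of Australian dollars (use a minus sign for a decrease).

RBA balance sheet:
  Assets:      Securities +$60B, Loans to banks −$64B
  Liabilities: Bank reserves +$22B, Currency in circulation +$17B, Government deposits −$43B
So the change in reserve balances that commercial banks hold at the RBA is +$22 billion.

+$22 billion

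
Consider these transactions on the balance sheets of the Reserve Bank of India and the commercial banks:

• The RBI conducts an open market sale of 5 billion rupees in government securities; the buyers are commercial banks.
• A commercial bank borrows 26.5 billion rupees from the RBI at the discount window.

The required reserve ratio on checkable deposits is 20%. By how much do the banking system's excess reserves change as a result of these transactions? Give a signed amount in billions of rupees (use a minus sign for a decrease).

OMO sale (to banks) 5 billion rupees: reserves −5B, deposits 0.
Discount-window loan 26.5 billion rupees: reserves +26.5B, deposits 0.
Totals: Δreserves = +21.5B, Δdeposits = 0.
Δrequired reserves = 20% × 0 = 0.
Δexcess reserves = Δreserves − Δrequired = +21.5B − (0) = +21.5 billion.

+21.5 billion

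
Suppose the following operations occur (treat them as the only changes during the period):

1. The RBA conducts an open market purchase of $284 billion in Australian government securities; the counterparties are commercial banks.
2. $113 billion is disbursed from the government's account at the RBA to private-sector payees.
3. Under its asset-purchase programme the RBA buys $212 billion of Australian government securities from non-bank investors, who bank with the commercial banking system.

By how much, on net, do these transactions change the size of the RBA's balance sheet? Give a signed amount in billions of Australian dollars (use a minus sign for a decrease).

+$496 billion

RBA balance sheet:
  Assets:      Securities +$496B
  Liabilities: Bank reserves +$609B, Government deposits −$113B
Commercial banking system:
  Assets:      Reserves at CB +$609B, Securities −$284B
  Liabilities: Checkable deposits +$325B
Change in total RBA assets = +$496 billion.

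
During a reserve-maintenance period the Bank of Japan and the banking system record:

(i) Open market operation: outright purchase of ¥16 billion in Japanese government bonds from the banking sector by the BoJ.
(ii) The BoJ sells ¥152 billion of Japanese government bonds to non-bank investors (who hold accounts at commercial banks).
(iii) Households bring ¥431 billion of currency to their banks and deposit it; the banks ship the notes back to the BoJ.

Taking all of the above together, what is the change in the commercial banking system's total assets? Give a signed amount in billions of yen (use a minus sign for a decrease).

+¥279 billion

OMO purchase (from banks) ¥16 billion: just an asset swap on bank balance sheets → 0.
Asset sale (to non-banks) ¥152 billion: bank balance sheets shrink → −¥152B.
Currency deposit ¥431 billion: bank balance sheets expand → +¥431B.
Net: 0 − 152 + 431 = +¥279 billion.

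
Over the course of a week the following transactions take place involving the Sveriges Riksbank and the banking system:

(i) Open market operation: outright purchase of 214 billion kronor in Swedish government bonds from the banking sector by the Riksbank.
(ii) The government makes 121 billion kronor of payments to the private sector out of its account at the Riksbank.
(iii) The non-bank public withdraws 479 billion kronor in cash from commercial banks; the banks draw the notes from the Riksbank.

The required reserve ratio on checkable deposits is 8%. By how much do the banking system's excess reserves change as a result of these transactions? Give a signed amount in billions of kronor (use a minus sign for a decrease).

-115.36 billion

OMO purchase (from banks) 214 billion kronor: reserves +214B, deposits 0.
Government spending 121 billion kronor: reserves +121B, deposits +121B.
Currency withdrawal 479 billion kronor: reserves −479B, deposits −479B.
Totals: Δreserves = −144B, Δdeposits = −358B.
Δrequired reserves = 8% × −358B = −28.64B.
Δexcess reserves = Δreserves − Δrequired = −144B − (−28.64B) = -115.36 billion.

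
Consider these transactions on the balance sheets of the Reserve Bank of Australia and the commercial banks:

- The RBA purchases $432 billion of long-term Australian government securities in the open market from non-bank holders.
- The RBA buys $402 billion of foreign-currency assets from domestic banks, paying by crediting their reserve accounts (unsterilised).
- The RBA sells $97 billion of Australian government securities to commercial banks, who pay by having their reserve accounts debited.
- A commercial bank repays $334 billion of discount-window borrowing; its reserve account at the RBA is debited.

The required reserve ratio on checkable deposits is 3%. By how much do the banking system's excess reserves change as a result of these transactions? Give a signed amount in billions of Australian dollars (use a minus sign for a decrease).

Asset purchase (from non-banks) $432 billion: reserves +$432B, deposits +$432B.
FX purchase $402 billion: reserves +$402B, deposits 0.
OMO sale (to banks) $97 billion: reserves −$97B, deposits 0.
Discount-window repayment $334 billion: reserves −$334B, deposits 0.
Totals: Δreserves = +$403B, Δdeposits = +$432B.
Δrequired reserves = 3% × +$432B = +$12.96B.
Δexcess reserves = Δreserves − Δrequired = +$403B − (+$12.96B) = +$390.04 billion.

+$390.04 billion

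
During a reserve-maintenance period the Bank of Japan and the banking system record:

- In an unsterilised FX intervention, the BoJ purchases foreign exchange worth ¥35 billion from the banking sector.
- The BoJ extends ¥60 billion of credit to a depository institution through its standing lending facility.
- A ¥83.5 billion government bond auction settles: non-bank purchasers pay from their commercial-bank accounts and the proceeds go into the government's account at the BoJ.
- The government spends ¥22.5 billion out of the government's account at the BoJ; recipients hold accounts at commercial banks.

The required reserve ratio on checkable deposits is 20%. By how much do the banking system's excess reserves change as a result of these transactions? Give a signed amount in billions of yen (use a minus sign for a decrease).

+¥46.2 billion

FX purchase ¥35 billion: reserves +¥35B, deposits 0.
Discount-window loan ¥60 billion: reserves +¥60B, deposits 0.
Government account inflow ¥83.5 billion: reserves −¥83.5B, deposits −¥83.5B.
Government spending ¥22.5 billion: reserves +¥22.5B, deposits +¥22.5B.
Totals: Δreserves = +¥34B, Δdeposits = −¥61B.
Δrequired reserves = 20% × −¥61B = −¥12.2B.
Δexcess reserves = Δreserves − Δrequired = +¥34B − (−¥12.2B) = +¥46.2 billion.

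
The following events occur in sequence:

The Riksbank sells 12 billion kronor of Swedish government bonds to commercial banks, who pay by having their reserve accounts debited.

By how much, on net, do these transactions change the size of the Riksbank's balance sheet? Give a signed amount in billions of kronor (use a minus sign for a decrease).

-12 billion

Riksbank balance sheet:
  Assets:      Securities −12B
  Liabilities: Bank reserves −12B
Change in total Riksbank assets = -12 billion.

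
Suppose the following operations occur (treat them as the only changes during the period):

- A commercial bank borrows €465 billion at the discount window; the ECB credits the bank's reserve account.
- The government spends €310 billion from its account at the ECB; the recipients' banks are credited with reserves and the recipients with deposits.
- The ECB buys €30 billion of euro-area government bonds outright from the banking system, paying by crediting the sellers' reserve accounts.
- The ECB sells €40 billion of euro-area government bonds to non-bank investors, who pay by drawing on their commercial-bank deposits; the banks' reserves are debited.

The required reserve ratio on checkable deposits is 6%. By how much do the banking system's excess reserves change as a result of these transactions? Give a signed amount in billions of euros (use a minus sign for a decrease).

+€748.8 billion

Discount-window loan €465 billion: reserves +€465B, deposits 0.
Government spending €310 billion: reserves +€310B, deposits +€310B.
OMO purchase (from banks) €30 billion: reserves +€30B, deposits 0.
Asset sale (to non-banks) €40 billion: reserves −€40B, deposits −€40B.
Totals: Δreserves = +€765B, Δdeposits = +€270B.
Δrequired reserves = 6% × +€270B = +€16.2B.
Δexcess reserves = Δreserves − Δrequired = +€765B − (+€16.2B) = +€748.8 billion.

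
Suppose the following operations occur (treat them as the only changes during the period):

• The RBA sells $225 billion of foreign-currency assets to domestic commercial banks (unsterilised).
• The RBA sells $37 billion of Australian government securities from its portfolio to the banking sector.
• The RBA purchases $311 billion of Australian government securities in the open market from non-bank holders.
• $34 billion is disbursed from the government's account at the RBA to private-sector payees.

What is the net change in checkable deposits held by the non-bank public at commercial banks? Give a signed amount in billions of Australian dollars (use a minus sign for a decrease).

FX sale $225 billion: the counterparty is a bank, so public deposits are unchanged → 0.
OMO sale (to banks) $37 billion: the counterparty is a bank, so public deposits are unchanged → 0.
Asset purchase (from non-banks) $311 billion: non-bank counterparties' bank balances rise → +$311B.
Government spending $34 billion: non-bank counterparties' bank balances rise → +$34B.
Net: 0 + 0 + 311 + 34 = +$345 billion.

+$345 billion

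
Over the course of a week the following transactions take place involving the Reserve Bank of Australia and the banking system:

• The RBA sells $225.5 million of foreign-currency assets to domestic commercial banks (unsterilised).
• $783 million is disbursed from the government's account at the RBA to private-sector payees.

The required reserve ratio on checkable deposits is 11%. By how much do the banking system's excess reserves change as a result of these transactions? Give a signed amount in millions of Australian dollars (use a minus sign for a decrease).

+$471.37 million

FX sale $225.5 million: reserves −$225.5M, deposits 0.
Government spending $783 million: reserves +$783M, deposits +$783M.
Totals: Δreserves = +$557.5M, Δdeposits = +$783M.
Δrequired reserves = 11% × +$783M = +$86.13M.
Δexcess reserves = Δreserves − Δrequired = +$557.5M − (+$86.13M) = +$471.37 million.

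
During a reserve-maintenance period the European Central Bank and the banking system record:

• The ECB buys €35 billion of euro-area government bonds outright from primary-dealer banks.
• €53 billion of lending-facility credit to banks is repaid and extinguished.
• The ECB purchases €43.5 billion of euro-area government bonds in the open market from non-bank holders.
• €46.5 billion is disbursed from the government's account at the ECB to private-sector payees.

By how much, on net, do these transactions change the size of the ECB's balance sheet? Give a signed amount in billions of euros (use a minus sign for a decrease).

OMO purchase (from banks) €35 billion: an ECB asset is acquired → +€35B.
Discount-window repayment €53 billion: an ECB asset is shed → −€53B.
Asset purchase (from non-banks) €43.5 billion: an ECB asset is acquired → +€43.5B.
Government spending €46.5 billion: only the composition of liabilities changes → 0.
Net: 35 − 53 + 43.5 + 0 = +€25.5 billion.

+€25.5 billion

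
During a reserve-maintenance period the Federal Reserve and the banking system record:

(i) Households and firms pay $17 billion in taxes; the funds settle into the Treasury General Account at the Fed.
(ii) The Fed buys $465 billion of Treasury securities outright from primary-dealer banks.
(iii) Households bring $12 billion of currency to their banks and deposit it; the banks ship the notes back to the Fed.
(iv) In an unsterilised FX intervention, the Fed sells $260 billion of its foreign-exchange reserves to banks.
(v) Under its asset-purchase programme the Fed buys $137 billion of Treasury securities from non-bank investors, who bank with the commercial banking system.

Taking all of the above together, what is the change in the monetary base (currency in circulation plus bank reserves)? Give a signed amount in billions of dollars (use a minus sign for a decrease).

+$325 billion

Government account inflow $17 billion: reserves shift to a non-base liability → −$17B.
OMO purchase (from banks) $465 billion: Fed balance sheet expands → +$465B.
Currency deposit $12 billion: just a shift between currency and reserves — both are base money → 0.
FX sale $260 billion: Fed balance sheet contracts → −$260B.
Asset purchase (from non-banks) $137 billion: Fed balance sheet expands → +$137B.
Net: −17 + 465 + 0 − 260 + 137 = +$325 billion.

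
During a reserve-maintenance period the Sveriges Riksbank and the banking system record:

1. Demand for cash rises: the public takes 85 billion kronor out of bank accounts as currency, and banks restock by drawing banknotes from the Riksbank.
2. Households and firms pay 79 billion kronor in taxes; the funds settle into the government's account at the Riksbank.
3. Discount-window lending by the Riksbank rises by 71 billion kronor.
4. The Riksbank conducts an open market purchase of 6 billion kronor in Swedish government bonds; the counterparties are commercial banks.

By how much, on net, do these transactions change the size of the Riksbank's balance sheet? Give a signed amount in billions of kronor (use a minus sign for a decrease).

+77 billion

Currency withdrawal 85 billion kronor: only the composition of liabilities changes → 0.
Government account inflow 79 billion kronor: only the composition of liabilities changes → 0.
Discount-window loan 71 billion kronor: a Riksbank asset is acquired → +71B.
OMO purchase (from banks) 6 billion kronor: a Riksbank asset is acquired → +6B.
Net: 0 + 0 + 71 + 6 = +77 billion.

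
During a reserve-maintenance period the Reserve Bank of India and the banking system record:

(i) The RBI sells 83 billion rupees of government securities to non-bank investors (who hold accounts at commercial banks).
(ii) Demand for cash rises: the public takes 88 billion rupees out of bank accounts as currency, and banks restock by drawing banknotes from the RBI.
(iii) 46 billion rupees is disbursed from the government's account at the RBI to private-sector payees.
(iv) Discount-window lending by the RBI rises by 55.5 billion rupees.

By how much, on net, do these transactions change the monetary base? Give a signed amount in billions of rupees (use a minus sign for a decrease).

+18.5 billion

RBI balance sheet:
  Assets:      Securities −83B, Loans to banks +55.5B
  Liabilities: Bank reserves −69.5B, Currency in circulation +88B, Government deposits −46B
Monetary base = currency + reserves: +88B + (−69.5B) = +18.5 billion.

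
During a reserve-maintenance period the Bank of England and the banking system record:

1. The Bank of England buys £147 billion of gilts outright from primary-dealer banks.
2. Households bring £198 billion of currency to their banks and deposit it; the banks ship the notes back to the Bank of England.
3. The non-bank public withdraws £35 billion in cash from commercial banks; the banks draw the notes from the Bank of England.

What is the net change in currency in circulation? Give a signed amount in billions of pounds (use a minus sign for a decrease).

Bank of England balance sheet:
  Assets:      Securities +£147B
  Liabilities: Bank reserves +£310B, Currency in circulation −£163B
So the change in currency in circulation is -£163 billion.

-£163 billion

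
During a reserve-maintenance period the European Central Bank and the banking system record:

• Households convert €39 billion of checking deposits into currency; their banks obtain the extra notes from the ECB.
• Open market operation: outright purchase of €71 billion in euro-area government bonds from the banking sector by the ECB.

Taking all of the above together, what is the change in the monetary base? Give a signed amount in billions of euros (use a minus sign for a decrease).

+€71 billion

ECB balance sheet:
  Assets:      Securities +€71B
  Liabilities: Bank reserves +€32B, Currency in circulation +€39B
Monetary base = currency + reserves: +€39B + (+€32B) = +€71 billion.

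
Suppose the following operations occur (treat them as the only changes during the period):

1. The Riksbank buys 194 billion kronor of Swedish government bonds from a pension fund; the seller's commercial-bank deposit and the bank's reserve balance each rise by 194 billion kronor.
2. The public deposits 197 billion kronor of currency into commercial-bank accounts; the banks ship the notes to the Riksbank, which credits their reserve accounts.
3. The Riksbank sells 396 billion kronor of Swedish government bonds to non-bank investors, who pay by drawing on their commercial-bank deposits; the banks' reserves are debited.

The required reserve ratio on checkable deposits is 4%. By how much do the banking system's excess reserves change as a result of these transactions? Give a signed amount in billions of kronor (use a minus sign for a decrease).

Asset purchase (from non-banks) 194 billion kronor: reserves +194B, deposits +194B.
Currency deposit 197 billion kronor: reserves +197B, deposits +197B.
Asset sale (to non-banks) 396 billion kronor: reserves −396B, deposits −396B.
Totals: Δreserves = −5B, Δdeposits = −5B.
Δrequired reserves = 4% × −5B = −0.2B.
Δexcess reserves = Δreserves − Δrequired = −5B − (−0.2B) = -4.8 billion.

-4.8 billion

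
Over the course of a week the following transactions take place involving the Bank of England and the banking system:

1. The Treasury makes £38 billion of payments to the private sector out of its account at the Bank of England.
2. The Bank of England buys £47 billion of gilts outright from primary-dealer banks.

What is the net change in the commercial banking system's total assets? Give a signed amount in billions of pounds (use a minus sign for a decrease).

+£38 billion

Bank of England balance sheet:
  Assets:      Securities +£47B
  Liabilities: Bank reserves +£85B, Government deposits −£38B
Commercial banking system:
  Assets:      Reserves at CB +£85B, Securities −£47B
  Liabilities: Checkable deposits +£38B
Change in total bank assets = +£38 billion.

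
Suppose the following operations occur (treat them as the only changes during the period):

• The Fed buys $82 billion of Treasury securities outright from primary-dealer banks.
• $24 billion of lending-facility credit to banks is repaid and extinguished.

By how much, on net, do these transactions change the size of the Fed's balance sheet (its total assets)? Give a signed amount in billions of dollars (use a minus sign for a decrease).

+$58 billion

OMO purchase (from banks) $82 billion: a Fed asset is acquired → +$82B.
Discount-window repayment $24 billion: a Fed asset is shed → −$24B.
Net: 82 − 24 = +$58 billion.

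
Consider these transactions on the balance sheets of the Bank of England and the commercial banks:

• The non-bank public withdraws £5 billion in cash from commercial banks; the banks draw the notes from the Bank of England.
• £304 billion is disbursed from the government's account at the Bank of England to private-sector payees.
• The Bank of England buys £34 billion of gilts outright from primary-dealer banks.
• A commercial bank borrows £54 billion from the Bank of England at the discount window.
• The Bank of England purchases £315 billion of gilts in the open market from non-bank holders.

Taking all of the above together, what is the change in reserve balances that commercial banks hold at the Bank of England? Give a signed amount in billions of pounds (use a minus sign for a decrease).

+£702 billion

Currency withdrawal £5 billion: banks swap reserves for currency → −£5B.
Government spending £304 billion: government payments flow into bank reserve accounts → +£304B.
OMO purchase (from banks) £34 billion: the Bank of England pays by crediting reserve accounts → +£34B.
Discount-window loan £54 billion: the loan is credited to the bank's reserve account → +£54B.
Asset purchase (from non-banks) £315 billion: the Bank of England pays by crediting reserve accounts → +£315B.
Net: −5 + 304 + 34 + 54 + 315 = +£702 billion.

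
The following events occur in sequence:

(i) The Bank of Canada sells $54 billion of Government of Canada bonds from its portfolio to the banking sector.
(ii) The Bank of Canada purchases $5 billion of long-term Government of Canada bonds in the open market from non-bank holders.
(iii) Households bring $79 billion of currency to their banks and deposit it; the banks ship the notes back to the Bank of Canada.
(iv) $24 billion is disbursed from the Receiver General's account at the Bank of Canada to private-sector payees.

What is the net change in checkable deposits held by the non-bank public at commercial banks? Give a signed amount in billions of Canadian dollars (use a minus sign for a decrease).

Bank of Canada balance sheet:
  Assets:      Securities −$49B
  Liabilities: Bank reserves +$54B, Currency in circulation −$79B, Government deposits −$24B
Commercial banking system:
  Assets:      Reserves at CB +$54B, Securities +$54B
  Liabilities: Checkable deposits +$108B
So the change in checkable deposits held by the non-bank public at commercial banks is +$108 billion.

+$108 billion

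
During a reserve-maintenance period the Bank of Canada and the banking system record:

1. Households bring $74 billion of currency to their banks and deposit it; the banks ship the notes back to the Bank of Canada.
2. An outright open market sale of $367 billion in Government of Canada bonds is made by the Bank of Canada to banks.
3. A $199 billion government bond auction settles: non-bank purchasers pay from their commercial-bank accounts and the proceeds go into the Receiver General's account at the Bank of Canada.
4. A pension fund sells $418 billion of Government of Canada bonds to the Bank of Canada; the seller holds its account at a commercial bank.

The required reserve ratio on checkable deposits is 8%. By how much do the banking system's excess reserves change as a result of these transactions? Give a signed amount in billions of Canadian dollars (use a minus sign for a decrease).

-$97.44 billion

Currency deposit $74 billion: reserves +$74B, deposits +$74B.
OMO sale (to banks) $367 billion: reserves −$367B, deposits 0.
Government account inflow $199 billion: reserves −$199B, deposits −$199B.
Asset purchase (from non-banks) $418 billion: reserves +$418B, deposits +$418B.
Totals: Δreserves = −$74B, Δdeposits = +$293B.
Δrequired reserves = 8% × +$293B = +$23.44B.
Δexcess reserves = Δreserves − Δrequired = −$74B − (+$23.44B) = -$97.44 billion.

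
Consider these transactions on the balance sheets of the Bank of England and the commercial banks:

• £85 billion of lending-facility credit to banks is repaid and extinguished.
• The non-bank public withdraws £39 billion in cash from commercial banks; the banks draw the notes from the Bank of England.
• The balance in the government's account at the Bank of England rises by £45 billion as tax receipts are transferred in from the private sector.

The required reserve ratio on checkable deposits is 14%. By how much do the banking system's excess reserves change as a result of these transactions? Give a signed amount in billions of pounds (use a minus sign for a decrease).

-£157.24 billion

Discount-window repayment £85 billion: reserves −£85B, deposits 0.
Currency withdrawal £39 billion: reserves −£39B, deposits −£39B.
Government account inflow £45 billion: reserves −£45B, deposits −£45B.
Totals: Δreserves = −£169B, Δdeposits = −£84B.
Δrequired reserves = 14% × −£84B = −£11.76B.
Δexcess reserves = Δreserves − Δrequired = −£169B − (−£11.76B) = -£157.24 billion.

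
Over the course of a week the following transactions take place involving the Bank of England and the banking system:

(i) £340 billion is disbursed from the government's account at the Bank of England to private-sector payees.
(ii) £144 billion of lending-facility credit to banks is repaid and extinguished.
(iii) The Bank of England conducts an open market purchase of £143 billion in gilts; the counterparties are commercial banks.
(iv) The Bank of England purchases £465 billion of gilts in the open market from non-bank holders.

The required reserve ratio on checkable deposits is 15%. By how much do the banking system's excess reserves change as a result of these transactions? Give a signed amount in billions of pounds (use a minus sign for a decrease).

+£683.25 billion

Government spending £340 billion: reserves +£340B, deposits +£340B.
Discount-window repayment £144 billion: reserves −£144B, deposits 0.
OMO purchase (from banks) £143 billion: reserves +£143B, deposits 0.
Asset purchase (from non-banks) £465 billion: reserves +£465B, deposits +£465B.
Totals: Δreserves = +£804B, Δdeposits = +£805B.
Δrequired reserves = 15% × +£805B = +£120.75B.
Δexcess reserves = Δreserves − Δrequired = +£804B − (+£120.75B) = +£683.25 billion.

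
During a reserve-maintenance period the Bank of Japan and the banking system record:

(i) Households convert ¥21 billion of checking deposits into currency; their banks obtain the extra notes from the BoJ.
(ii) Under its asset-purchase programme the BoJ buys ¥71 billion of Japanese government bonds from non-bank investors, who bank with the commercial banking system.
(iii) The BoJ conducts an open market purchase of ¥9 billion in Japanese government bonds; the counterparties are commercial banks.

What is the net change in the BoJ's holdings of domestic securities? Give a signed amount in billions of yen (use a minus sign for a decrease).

+¥80 billion

BoJ balance sheet:
  Assets:      Securities +¥80B
  Liabilities: Bank reserves +¥59B, Currency in circulation +¥21B
Commercial banking system:
  Assets:      Reserves at CB +¥59B, Securities −¥9B
  Liabilities: Checkable deposits +¥50B
So the change in the BoJ's holdings of domestic securities is +¥80 billion.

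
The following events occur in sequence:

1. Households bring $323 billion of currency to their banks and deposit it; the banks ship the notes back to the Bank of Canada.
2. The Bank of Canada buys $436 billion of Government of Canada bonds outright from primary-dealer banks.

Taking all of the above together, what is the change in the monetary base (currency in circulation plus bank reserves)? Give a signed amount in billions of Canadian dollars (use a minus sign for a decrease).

+$436 billion

Bank of Canada balance sheet:
  Assets:      Securities +$436B
  Liabilities: Bank reserves +$759B, Currency in circulation −$323B
Monetary base = currency + reserves: −$323B + (+$759B) = +$436 billion.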